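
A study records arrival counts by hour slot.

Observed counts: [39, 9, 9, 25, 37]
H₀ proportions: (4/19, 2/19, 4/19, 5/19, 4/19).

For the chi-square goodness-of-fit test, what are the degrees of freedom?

degrees of freedom = 4

df = k − 1 = 5 − 1 = 4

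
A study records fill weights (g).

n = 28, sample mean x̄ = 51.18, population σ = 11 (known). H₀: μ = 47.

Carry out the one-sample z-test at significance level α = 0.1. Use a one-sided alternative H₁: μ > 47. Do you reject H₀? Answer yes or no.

reject H₀: yes

SE = σ/√n = 11/√28 = 2.0788
z = (x̄−μ₀)/SE = (51.18−47)/2.0788 = 2.0108
p-value (one-sided, H₁ greater) = 0.02217
At α=0.1: p < α → reject H₀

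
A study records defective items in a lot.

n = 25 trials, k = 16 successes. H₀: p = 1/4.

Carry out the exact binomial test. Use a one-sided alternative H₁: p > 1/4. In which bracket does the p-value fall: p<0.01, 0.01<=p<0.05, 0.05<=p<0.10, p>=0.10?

p-value bracket: p<0.01

Exact binomial: n=25, k=16, p₀=1/4=0.2500
P(X≥16) from Σ C(n,i)·p₀^i·(1−p₀)^(n−i)
p-value (one-sided, H₁ greater) = 0.00004
→ bracket: p<0.01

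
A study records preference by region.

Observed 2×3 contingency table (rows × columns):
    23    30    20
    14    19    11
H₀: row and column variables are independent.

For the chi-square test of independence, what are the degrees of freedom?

df = (r−1)(c−1) = (2−1)·(3−1) = 2

degrees of freedom = 2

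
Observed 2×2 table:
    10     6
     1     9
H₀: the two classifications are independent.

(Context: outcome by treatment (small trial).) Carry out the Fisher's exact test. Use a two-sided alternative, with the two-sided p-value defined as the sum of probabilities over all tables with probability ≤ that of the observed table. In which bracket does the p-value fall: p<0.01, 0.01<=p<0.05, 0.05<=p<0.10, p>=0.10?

Margins: r₁=16, r₂=10, c₁=11, c₂=15, n=26
p_obs = C(16,10)·C(10,1)/C(26,11); sum pmf over tables with pmf ≤ p_obs
p-value (two-sided) = 0.01435
→ bracket: 0.01<=p<0.05

p-value bracket: 0.01<=p<0.05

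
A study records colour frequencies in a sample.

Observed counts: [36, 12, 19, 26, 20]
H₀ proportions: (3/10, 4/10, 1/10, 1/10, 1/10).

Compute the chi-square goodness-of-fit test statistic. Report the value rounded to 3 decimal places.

n = 113; E_i = n·p_i = [33.90, 45.20, 11.30, 11.30, 11.30]
χ² = (36−33.90)²/33.90 + (12−45.20)²/45.20 + (19−11.30)²/11.30 + (26−11.30)²/11.30 + (20−11.30)²/11.30 = 55.5841
df = 4

test statistic = 55.584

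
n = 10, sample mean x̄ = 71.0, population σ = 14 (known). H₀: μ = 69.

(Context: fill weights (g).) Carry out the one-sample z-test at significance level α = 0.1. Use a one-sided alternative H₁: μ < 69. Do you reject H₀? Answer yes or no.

reject H₀: no

SE = σ/√n = 14/√10 = 4.4272
z = (x̄−μ₀)/SE = (71.0−69)/4.4272 = 0.4518
p-value (one-sided, H₁ less) = 0.67428
At α=0.1: p ≥ α → fail to reject H₀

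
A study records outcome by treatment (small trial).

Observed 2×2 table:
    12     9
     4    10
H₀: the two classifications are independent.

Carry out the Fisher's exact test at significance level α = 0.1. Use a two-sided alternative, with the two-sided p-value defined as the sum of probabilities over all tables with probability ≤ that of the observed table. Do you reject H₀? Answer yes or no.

Margins: r₁=21, r₂=14, c₁=16, c₂=19, n=35
p_obs = C(21,12)·C(14,4)/C(35,16); sum pmf over tables with pmf ≤ p_obs
p-value (two-sided) = 0.16619
At α=0.1: p ≥ α → fail to reject H₀

reject H₀: no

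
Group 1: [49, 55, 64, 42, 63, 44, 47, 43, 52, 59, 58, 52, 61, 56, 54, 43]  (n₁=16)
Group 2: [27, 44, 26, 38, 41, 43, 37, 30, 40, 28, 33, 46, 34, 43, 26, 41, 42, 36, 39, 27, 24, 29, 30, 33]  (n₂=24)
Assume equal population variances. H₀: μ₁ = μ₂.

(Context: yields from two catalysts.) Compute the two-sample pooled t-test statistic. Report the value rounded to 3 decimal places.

x̄₁=52.625, s₁=7.365, n₁=16
x̄₂=34.875, s₂=6.791, n₂=24
s_p² = [15·7.365² + 23·6.791²]/38 = 49.3257
SE = √(s_p²·(1/16+1/24)) = 2.2667
t = (52.625−34.875)/2.2667 = 7.8306
df = 38

test statistic = 7.831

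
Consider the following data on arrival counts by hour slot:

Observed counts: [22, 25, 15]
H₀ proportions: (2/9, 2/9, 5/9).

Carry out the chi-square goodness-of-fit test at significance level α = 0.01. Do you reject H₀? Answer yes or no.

n = 62; E_i = n·p_i = [13.78, 13.78, 34.44]
χ² = (22−13.78)²/13.78 + (25−13.78)²/13.78 + (15−34.44)²/34.44 = 25.0242
df = 2
p-value (upper-tail) = 0.00000
At α=0.01: p < α → reject H₀

reject H₀: yes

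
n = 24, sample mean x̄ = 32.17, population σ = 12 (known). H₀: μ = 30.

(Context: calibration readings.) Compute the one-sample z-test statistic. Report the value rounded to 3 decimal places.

test statistic = 0.886

SE = σ/√n = 12/√24 = 2.4495
z = (x̄−μ₀)/SE = (32.17−30)/2.4495 = 0.8859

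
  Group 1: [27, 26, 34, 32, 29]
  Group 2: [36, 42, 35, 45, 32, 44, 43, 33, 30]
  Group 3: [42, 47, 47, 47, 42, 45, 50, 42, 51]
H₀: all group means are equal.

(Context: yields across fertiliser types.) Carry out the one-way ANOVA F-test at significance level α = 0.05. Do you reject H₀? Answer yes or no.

reject H₀: yes

Group means [29.60, 37.78, 45.89], grand mean 39.174
SSB = Σnᵢ(x̄ᵢ−x̄)² = 881.660; SSW = ΣΣ(x−x̄ᵢ)² = 401.644
MSB = 881.660/2 = 440.8300; MSW = 401.644/20 = 20.0822
F = MSB/MSW = 21.9513
df = (2, 20)
p-value (upper-tail) = 0.00001
At α=0.05: p < α → reject H₀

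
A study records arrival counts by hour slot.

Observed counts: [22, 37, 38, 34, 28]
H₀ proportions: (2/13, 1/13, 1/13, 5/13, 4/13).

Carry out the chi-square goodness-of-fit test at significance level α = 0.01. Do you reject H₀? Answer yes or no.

reject H₀: yes

n = 159; E_i = n·p_i = [24.46, 12.23, 12.23, 61.15, 48.92]
χ² = (22−24.46)²/24.46 + (37−12.23)²/12.23 + (38−12.23)²/12.23 + (34−61.15)²/61.15 + (28−48.92)²/48.92 = 125.7082
df = 4
p-value (upper-tail) = 0.00000
At α=0.01: p < α → reject H₀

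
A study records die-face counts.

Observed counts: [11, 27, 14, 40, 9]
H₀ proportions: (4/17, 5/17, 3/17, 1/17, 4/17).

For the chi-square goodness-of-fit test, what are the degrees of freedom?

degrees of freedom = 4

df = k − 1 = 5 − 1 = 4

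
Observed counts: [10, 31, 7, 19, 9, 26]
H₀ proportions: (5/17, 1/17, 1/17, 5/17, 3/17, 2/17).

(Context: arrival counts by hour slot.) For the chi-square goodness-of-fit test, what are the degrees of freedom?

degrees of freedom = 5

df = k − 1 = 6 − 1 = 5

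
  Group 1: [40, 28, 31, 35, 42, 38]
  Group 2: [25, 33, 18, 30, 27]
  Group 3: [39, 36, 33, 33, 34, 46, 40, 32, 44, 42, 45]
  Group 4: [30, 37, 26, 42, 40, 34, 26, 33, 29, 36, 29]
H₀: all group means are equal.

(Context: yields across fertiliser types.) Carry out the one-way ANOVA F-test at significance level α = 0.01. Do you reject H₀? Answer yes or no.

Group means [35.67, 26.60, 38.55, 32.91], grand mean 34.333
SSB = Σnᵢ(x̄ᵢ−x̄)² = 527.164; SSW = ΣΣ(x−x̄ᵢ)² = 842.170
MSB = 527.164/3 = 175.7212; MSW = 842.170/29 = 29.0403
F = MSB/MSW = 6.0509
df = (3, 29)
p-value (upper-tail) = 0.00249
At α=0.01: p < α → reject H₀

reject H₀: yes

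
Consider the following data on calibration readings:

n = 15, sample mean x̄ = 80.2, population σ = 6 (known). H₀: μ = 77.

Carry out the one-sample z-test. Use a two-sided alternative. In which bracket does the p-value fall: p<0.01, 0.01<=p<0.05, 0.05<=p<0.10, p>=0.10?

p-value bracket: 0.01<=p<0.05

SE = σ/√n = 6/√15 = 1.5492
z = (x̄−μ₀)/SE = (80.2−77)/1.5492 = 2.0656
p-value (two-sided) = 0.03887
→ bracket: 0.01<=p<0.05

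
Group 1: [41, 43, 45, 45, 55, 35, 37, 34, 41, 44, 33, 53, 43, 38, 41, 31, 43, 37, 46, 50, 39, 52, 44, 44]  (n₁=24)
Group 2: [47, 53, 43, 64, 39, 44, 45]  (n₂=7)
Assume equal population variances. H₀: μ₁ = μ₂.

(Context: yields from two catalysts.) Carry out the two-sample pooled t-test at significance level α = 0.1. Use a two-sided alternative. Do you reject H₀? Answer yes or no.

reject H₀: yes

x̄₁=42.250, s₁=6.236, n₁=24
x̄₂=47.857, s₂=8.295, n₂=7
s_p² = [23·6.236² + 6·8.295²]/29 = 45.0813
SE = √(s_p²·(1/24+1/7)) = 2.8842
t = (42.250−47.857)/2.8842 = -1.9441
df = 29
p-value (two-sided) = 0.06164
At α=0.1: p < α → reject H₀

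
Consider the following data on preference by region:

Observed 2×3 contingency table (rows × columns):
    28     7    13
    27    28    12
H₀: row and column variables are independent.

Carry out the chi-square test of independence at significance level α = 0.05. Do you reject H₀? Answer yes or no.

Row totals [48, 67], col totals [55, 35, 25], n=115
χ² = (28−22.96)²/22.96 + (7−14.61)²/14.61 + (13−10.43)²/10.43 + (27−32.04)²/32.04 + (28−20.39)²/20.39 + (12−14.57)²/14.57 = 9.7862
df = 2
p-value (upper-tail) = 0.00750
At α=0.05: p < α → reject H₀

reject H₀: yes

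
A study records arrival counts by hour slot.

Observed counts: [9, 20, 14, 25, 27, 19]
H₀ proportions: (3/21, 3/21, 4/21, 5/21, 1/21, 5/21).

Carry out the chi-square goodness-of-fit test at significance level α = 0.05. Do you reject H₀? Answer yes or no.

n = 114; E_i = n·p_i = [16.29, 16.29, 21.71, 27.14, 5.43, 27.14]
χ² = (9−16.29)²/16.29 + (20−16.29)²/16.29 + (14−21.71)²/21.71 + (25−27.14)²/27.14 + (27−5.43)²/5.43 + (19−27.14)²/27.14 = 95.1772
df = 5
p-value (upper-tail) = 0.00000
At α=0.05: p < α → reject H₀

reject H₀: yes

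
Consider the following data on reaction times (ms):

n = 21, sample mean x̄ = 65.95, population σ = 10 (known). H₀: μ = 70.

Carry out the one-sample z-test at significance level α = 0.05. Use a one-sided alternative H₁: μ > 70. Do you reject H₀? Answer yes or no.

reject H₀: no

SE = σ/√n = 10/√21 = 2.1822
z = (x̄−μ₀)/SE = (65.95−70)/2.1822 = -1.8559
p-value (one-sided, H₁ greater) = 0.96827
At α=0.05: p ≥ α → fail to reject H₀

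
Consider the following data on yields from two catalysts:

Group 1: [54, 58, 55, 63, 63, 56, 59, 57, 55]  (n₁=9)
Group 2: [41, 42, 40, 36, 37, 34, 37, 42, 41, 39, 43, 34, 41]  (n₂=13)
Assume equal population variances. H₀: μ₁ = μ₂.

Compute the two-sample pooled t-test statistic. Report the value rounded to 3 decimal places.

test statistic = 13.574

x̄₁=57.778, s₁=3.346, n₁=9
x̄₂=39.000, s₂=3.082, n₂=13
s_p² = [8·3.346² + 12·3.082²]/20 = 10.1778
SE = √(s_p²·(1/9+1/13)) = 1.3834
t = (57.778−39.000)/1.3834 = 13.5737
df = 20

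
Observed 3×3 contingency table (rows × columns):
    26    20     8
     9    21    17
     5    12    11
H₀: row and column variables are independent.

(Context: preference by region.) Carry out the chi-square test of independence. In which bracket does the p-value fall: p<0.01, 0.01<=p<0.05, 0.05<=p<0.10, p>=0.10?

Row totals [54, 47, 28], col totals [40, 53, 36], n=129
χ² = (26−16.74)²/16.74 + (20−22.19)²/22.19 + (8−15.07)²/15.07 + (9−14.57)²/14.57 + (21−19.31)²/19.31 + (17−13.12)²/13.12 + (5−8.68)²/8.68 + (12−11.50)²/11.50 + (11−7.81)²/7.81 = 14.9601
df = 4
p-value (upper-tail) = 0.00478
→ bracket: p<0.01

p-value bracket: p<0.01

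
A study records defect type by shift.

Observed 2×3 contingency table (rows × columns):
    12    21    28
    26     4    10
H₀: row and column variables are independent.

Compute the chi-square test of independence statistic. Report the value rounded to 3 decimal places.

test statistic = 21.821

Row totals [61, 40], col totals [38, 25, 38], n=101
χ² = (12−22.95)²/22.95 + (21−15.10)²/15.10 + (28−22.95)²/22.95 + (26−15.05)²/15.05 + (4−9.90)²/9.90 + (10−15.05)²/15.05 = 21.8212
df = 2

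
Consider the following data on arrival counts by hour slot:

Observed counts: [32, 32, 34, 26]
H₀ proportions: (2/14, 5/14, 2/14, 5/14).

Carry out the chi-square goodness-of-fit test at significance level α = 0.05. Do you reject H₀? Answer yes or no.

reject H₀: yes

n = 124; E_i = n·p_i = [17.71, 44.29, 17.71, 44.29]
χ² = (32−17.71)²/17.71 + (32−44.29)²/44.29 + (34−17.71)²/17.71 + (26−44.29)²/44.29 = 37.4516
df = 3
p-value (upper-tail) = 0.00000
At α=0.05: p < α → reject H₀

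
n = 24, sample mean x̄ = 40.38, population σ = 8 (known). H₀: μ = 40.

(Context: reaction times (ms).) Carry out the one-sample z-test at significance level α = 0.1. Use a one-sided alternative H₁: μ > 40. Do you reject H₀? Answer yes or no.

SE = σ/√n = 8/√24 = 1.6330
z = (x̄−μ₀)/SE = (40.38−40)/1.6330 = 0.2327
p-value (one-sided, H₁ greater) = 0.40800
At α=0.1: p ≥ α → fail to reject H₀

reject H₀: no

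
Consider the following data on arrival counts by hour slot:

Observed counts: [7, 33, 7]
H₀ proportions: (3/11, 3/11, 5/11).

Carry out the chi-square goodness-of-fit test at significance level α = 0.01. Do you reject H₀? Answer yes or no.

reject H₀: yes

n = 47; E_i = n·p_i = [12.82, 12.82, 21.36]
χ² = (7−12.82)²/12.82 + (33−12.82)²/12.82 + (7−21.36)²/21.36 = 44.0738
df = 2
p-value (upper-tail) = 0.00000
At α=0.01: p < α → reject H₀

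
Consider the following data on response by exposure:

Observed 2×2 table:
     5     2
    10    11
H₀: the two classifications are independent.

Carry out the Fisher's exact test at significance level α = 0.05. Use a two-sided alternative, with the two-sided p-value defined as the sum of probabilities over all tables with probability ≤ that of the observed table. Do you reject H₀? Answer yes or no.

Margins: r₁=7, r₂=21, c₁=15, c₂=13, n=28
p_obs = C(7,5)·C(21,10)/C(28,15); sum pmf over tables with pmf ≤ p_obs
p-value (two-sided) = 0.39553
At α=0.05: p ≥ α → fail to reject H₀

reject H₀: no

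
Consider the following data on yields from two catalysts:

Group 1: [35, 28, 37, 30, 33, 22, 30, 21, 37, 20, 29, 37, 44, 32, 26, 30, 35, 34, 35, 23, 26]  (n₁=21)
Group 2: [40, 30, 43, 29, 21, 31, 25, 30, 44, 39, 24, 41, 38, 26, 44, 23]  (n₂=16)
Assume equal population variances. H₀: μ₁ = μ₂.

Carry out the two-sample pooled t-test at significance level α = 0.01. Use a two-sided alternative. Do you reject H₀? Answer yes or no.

x̄₁=30.667, s₁=6.199, n₁=21
x̄₂=33.000, s₂=8.132, n₂=16
s_p² = [20·6.199² + 15·8.132²]/35 = 50.3048
SE = √(s_p²·(1/21+1/16)) = 2.3536
t = (30.667−33.000)/2.3536 = -0.9914
df = 35
p-value (two-sided) = 0.32830
At α=0.01: p ≥ α → fail to reject H₀

reject H₀: no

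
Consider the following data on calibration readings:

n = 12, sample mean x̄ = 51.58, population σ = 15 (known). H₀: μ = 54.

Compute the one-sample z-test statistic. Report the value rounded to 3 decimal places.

SE = σ/√n = 15/√12 = 4.3301
z = (x̄−μ₀)/SE = (51.58−54)/4.3301 = -0.5589

test statistic = -0.559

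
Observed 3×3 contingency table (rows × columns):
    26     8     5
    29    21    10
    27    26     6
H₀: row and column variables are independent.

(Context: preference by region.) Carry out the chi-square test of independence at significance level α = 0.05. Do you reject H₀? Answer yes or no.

Row totals [39, 60, 59], col totals [82, 55, 21], n=158
χ² = (26−20.24)²/20.24 + (8−13.58)²/13.58 + (5−5.18)²/5.18 + (29−31.14)²/31.14 + (21−20.89)²/20.89 + (10−7.97)²/7.97 + (27−30.62)²/30.62 + (26−20.54)²/20.54 + (6−7.84)²/7.84 = 6.9107
df = 4
p-value (upper-tail) = 0.14068
At α=0.05: p ≥ α → fail to reject H₀

reject H₀: no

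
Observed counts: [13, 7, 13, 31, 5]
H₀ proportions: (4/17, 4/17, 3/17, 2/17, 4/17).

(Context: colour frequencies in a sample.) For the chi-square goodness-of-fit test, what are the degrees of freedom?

degrees of freedom = 4

df = k − 1 = 5 − 1 = 4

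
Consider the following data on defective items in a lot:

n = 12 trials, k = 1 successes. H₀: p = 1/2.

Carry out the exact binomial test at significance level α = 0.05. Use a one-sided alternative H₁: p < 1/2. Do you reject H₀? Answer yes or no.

reject H₀: yes

Exact binomial: n=12, k=1, p₀=1/2=0.5000
P(X≤1) from Σ C(n,i)·p₀^i·(1−p₀)^(n−i)
p-value (one-sided, H₁ less) = 0.00317
At α=0.05: p < α → reject H₀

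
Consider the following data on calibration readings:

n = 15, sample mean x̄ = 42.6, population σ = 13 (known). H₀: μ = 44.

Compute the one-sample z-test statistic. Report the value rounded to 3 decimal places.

test statistic = -0.417

SE = σ/√n = 13/√15 = 3.3566
z = (x̄−μ₀)/SE = (42.6−44)/3.3566 = -0.4171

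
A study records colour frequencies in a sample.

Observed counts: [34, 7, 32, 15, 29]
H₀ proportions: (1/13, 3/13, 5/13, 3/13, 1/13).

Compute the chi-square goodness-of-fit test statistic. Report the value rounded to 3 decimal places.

n = 117; E_i = n·p_i = [9.00, 27.00, 45.00, 27.00, 9.00]
χ² = (34−9.00)²/9.00 + (7−27.00)²/27.00 + (32−45.00)²/45.00 + (15−27.00)²/27.00 + (29−9.00)²/9.00 = 137.7926
df = 4

test statistic = 137.793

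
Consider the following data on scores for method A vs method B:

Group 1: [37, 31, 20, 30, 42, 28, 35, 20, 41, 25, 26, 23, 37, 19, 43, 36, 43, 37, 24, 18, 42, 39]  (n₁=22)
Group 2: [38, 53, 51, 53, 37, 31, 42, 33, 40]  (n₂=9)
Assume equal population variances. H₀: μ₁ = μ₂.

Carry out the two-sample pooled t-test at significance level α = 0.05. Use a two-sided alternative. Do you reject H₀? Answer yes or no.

reject H₀: yes

x̄₁=31.636, s₁=8.655, n₁=22
x̄₂=42.000, s₂=8.441, n₂=9
s_p² = [21·8.655² + 8·8.441²]/29 = 73.8997
SE = √(s_p²·(1/22+1/9)) = 3.4015
t = (31.636−42.000)/3.4015 = -3.0468
df = 29
p-value (two-sided) = 0.00489
At α=0.05: p < α → reject H₀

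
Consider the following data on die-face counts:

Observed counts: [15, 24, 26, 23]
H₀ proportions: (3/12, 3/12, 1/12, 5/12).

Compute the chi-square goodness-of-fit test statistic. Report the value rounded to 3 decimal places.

n = 88; E_i = n·p_i = [22.00, 22.00, 7.33, 36.67]
χ² = (15−22.00)²/22.00 + (24−22.00)²/22.00 + (26−7.33)²/7.33 + (23−36.67)²/36.67 = 55.0182
df = 3

test statistic = 55.018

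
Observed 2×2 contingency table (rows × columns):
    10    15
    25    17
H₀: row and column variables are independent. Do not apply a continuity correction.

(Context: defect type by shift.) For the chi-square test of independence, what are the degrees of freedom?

degrees of freedom = 1

df = (r−1)(c−1) = (2−1)·(2−1) = 1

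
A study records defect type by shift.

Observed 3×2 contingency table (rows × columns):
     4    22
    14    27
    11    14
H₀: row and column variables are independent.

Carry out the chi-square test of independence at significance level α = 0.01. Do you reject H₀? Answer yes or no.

reject H₀: no

Row totals [26, 41, 25], col totals [29, 63], n=92
χ² = (4−8.20)²/8.20 + (22−17.80)²/17.80 + (14−12.92)²/12.92 + (27−28.08)²/28.08 + (11−7.88)²/7.88 + (14−17.12)²/17.12 = 5.0708
df = 2
p-value (upper-tail) = 0.07923
At α=0.01: p ≥ α → fail to reject H₀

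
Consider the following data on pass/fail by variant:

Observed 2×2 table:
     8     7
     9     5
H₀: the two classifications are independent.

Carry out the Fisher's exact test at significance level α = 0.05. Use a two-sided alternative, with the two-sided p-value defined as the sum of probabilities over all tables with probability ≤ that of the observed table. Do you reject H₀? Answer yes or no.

Margins: r₁=15, r₂=14, c₁=17, c₂=12, n=29
p_obs = C(15,8)·C(14,9)/C(29,17); sum pmf over tables with pmf ≤ p_obs
p-value (two-sided) = 0.71038
At α=0.05: p ≥ α → fail to reject H₀

reject H₀: no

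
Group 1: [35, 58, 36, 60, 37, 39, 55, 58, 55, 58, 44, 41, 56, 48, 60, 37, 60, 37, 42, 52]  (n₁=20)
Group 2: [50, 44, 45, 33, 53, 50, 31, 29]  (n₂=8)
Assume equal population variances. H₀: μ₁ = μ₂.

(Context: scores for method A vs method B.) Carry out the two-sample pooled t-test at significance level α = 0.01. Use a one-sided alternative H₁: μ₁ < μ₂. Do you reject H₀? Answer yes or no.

x̄₁=48.400, s₁=9.638, n₁=20
x̄₂=41.875, s₂=9.508, n₂=8
s_p² = [19·9.638² + 7·9.508²]/26 = 92.2183
SE = √(s_p²·(1/20+1/8)) = 4.0172
t = (48.400−41.875)/4.0172 = 1.6243
df = 26
p-value (one-sided, H₁ less) = 0.94181
At α=0.01: p ≥ α → fail to reject H₀

reject H₀: no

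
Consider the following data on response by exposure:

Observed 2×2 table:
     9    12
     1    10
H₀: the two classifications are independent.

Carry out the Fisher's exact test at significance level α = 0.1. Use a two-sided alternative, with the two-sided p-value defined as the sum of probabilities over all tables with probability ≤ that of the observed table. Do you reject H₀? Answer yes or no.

Margins: r₁=21, r₂=11, c₁=10, c₂=22, n=32
p_obs = C(21,9)·C(11,1)/C(32,10); sum pmf over tables with pmf ≤ p_obs
p-value (two-sided) = 0.10581
At α=0.1: p ≥ α → fail to reject H₀

reject H₀: no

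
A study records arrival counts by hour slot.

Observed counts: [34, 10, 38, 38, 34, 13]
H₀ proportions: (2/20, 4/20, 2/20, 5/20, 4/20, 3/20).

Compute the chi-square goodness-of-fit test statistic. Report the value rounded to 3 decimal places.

n = 167; E_i = n·p_i = [16.70, 33.40, 16.70, 41.75, 33.40, 25.05]
χ² = (34−16.70)²/16.70 + (10−33.40)²/33.40 + (38−16.70)²/16.70 + (38−41.75)²/41.75 + (34−33.40)²/33.40 + (13−25.05)²/25.05 = 67.6267
df = 5

test statistic = 67.627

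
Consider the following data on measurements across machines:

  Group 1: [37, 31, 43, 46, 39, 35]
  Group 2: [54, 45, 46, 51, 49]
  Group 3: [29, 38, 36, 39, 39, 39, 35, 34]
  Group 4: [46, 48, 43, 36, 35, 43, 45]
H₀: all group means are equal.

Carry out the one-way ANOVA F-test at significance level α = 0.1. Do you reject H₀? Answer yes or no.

reject H₀: yes

Group means [38.50, 49.00, 36.12, 42.29], grand mean 40.808
SSB = Σnᵢ(x̄ᵢ−x̄)² = 558.235; SSW = ΣΣ(x−x̄ᵢ)² = 433.804
MSB = 558.235/3 = 186.0783; MSW = 433.804/22 = 19.7183
F = MSB/MSW = 9.4368
df = (3, 22)
p-value (upper-tail) = 0.00033
At α=0.1: p < α → reject H₀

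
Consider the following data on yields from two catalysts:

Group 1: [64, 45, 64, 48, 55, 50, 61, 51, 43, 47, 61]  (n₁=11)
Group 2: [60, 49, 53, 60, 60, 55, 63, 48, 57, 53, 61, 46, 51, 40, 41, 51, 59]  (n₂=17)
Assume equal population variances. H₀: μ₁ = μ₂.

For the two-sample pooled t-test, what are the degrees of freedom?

degrees of freedom = 26

df = n₁ + n₂ − 2 = 11 + 17 − 2 = 26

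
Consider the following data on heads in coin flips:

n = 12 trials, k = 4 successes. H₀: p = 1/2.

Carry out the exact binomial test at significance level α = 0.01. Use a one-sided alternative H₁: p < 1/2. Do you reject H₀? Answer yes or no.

Exact binomial: n=12, k=4, p₀=1/2=0.5000
P(X≤4) from Σ C(n,i)·p₀^i·(1−p₀)^(n−i)
p-value (one-sided, H₁ less) = 0.19385
At α=0.01: p ≥ α → fail to reject H₀

reject H₀: no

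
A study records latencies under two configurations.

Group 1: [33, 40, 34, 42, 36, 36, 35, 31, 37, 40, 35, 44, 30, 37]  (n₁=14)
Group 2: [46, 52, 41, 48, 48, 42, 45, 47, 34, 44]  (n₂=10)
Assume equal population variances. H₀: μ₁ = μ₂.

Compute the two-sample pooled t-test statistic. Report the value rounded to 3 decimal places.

x̄₁=36.429, s₁=3.995, n₁=14
x̄₂=44.700, s₂=4.923, n₂=10
s_p² = [13·3.995² + 9·4.923²]/22 = 19.3422
SE = √(s_p²·(1/14+1/10)) = 1.8209
t = (36.429−44.700)/1.8209 = -4.5424
df = 22

test statistic = -4.542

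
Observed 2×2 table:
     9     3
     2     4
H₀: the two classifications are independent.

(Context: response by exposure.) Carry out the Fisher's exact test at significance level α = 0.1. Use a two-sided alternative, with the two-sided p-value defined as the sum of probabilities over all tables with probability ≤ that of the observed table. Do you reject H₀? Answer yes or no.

Margins: r₁=12, r₂=6, c₁=11, c₂=7, n=18
p_obs = C(12,9)·C(6,2)/C(18,11); sum pmf over tables with pmf ≤ p_obs
p-value (two-sided) = 0.14140
At α=0.1: p ≥ α → fail to reject H₀

reject H₀: no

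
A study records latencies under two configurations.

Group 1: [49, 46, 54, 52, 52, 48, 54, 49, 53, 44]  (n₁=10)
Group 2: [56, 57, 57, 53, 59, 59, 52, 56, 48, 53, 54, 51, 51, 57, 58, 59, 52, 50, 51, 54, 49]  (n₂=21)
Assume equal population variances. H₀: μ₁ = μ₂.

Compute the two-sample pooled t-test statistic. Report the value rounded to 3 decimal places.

x̄₁=50.100, s₁=3.446, n₁=10
x̄₂=54.095, s₂=3.463, n₂=21
s_p² = [9·3.446² + 20·3.463²]/29 = 11.9555
SE = √(s_p²·(1/10+1/21)) = 1.3285
t = (50.100−54.095)/1.3285 = -3.0074
df = 29

test statistic = -3.007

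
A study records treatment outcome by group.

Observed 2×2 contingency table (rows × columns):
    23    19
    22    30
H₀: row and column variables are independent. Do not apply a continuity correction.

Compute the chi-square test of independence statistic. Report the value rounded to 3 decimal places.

Row totals [42, 52], col totals [45, 49], n=94
χ² = (23−20.11)²/20.11 + (19−21.89)²/21.89 + (22−24.89)²/24.89 + (30−27.11)²/27.11 = 1.4441
df = 1

test statistic = 1.444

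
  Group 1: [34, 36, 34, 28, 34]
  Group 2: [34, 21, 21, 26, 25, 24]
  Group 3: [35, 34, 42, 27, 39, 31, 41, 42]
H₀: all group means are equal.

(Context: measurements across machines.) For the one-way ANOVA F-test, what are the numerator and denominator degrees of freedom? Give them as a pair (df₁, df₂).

k = 3 groups, N = 19 total
df = (k−1, N−k) = (3−1, 19−3) = (2, 16)

degrees of freedom = [2, 16]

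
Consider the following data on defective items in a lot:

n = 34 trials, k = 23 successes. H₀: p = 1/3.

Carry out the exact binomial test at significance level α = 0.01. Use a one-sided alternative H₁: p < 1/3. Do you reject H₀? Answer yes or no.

reject H₀: no

Exact binomial: n=34, k=23, p₀=1/3=0.3333
P(X≤23) from Σ C(n,i)·p₀^i·(1−p₀)^(n−i)
p-value (one-sided, H₁ less) = 0.99999
At α=0.01: p ≥ α → fail to reject H₀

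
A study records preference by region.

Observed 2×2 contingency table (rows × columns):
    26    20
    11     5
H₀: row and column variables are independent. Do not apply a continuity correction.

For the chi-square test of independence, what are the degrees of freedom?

df = (r−1)(c−1) = (2−1)·(2−1) = 1

degrees of freedom = 1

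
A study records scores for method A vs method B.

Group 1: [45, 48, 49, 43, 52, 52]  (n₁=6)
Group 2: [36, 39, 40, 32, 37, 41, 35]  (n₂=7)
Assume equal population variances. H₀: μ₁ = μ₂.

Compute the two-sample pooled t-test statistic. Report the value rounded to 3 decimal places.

x̄₁=48.167, s₁=3.656, n₁=6
x̄₂=37.143, s₂=3.132, n₂=7
s_p² = [5·3.656² + 6·3.132²]/11 = 11.4264
SE = √(s_p²·(1/6+1/7)) = 1.8806
t = (48.167−37.143)/1.8806 = 5.8618
df = 11

test statistic = 5.862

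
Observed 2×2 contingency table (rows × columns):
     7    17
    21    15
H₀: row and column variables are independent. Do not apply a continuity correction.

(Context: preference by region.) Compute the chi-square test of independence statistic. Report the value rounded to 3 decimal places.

Row totals [24, 36], col totals [28, 32], n=60
χ² = (7−11.20)²/11.20 + (17−12.80)²/12.80 + (21−16.80)²/16.80 + (15−19.20)²/19.20 = 4.9219
df = 1

test statistic = 4.922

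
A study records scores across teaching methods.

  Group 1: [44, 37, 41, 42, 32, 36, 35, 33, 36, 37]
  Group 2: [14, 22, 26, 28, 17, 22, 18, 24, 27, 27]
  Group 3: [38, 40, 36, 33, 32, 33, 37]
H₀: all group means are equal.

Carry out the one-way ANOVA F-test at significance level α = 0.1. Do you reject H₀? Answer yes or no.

reject H₀: yes

Group means [37.30, 22.50, 35.57], grand mean 31.370
SSB = Σnᵢ(x̄ᵢ−x̄)² = 1261.982; SSW = ΣΣ(x−x̄ᵢ)² = 398.314
MSB = 1261.982/2 = 630.9910; MSW = 398.314/24 = 16.5964
F = MSB/MSW = 38.0197
df = (2, 24)
p-value (upper-tail) = 0.00000
At α=0.1: p < α → reject H₀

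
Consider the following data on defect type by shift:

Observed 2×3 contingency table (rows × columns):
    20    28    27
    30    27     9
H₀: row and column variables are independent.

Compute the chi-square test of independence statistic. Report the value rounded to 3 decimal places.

Row totals [75, 66], col totals [50, 55, 36], n=141
χ² = (20−26.60)²/26.60 + (28−29.26)²/29.26 + (27−19.15)²/19.15 + (30−23.40)²/23.40 + (27−25.74)²/25.74 + (9−16.85)²/16.85 = 10.4864
df = 2

test statistic = 10.486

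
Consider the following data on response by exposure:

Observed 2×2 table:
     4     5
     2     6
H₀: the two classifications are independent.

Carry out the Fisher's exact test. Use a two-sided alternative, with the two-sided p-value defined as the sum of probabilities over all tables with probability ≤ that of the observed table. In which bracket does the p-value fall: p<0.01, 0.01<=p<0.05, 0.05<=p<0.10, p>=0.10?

Margins: r₁=9, r₂=8, c₁=6, c₂=11, n=17
p_obs = C(9,4)·C(8,2)/C(17,6); sum pmf over tables with pmf ≤ p_obs
p-value (two-sided) = 0.61991
→ bracket: p>=0.10

p-value bracket: p>=0.10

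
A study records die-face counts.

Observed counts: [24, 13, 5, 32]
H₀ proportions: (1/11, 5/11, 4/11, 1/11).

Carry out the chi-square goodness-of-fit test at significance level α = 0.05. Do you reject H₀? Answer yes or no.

reject H₀: yes

n = 74; E_i = n·p_i = [6.73, 33.64, 26.91, 6.73]
χ² = (24−6.73)²/6.73 + (13−33.64)²/33.64 + (5−26.91)²/26.91 + (32−6.73)²/6.73 = 169.7912
df = 3
p-value (upper-tail) = 0.00000
At α=0.05: p < α → reject H₀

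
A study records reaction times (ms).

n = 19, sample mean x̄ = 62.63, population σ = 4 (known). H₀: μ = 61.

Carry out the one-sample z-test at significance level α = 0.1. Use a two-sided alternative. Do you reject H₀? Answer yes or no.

reject H₀: yes

SE = σ/√n = 4/√19 = 0.9177
z = (x̄−μ₀)/SE = (62.63−61)/0.9177 = 1.7763
p-value (two-sided) = 0.07569
At α=0.1: p < α → reject H₀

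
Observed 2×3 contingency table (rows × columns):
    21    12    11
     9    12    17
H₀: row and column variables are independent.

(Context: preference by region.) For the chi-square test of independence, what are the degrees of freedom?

degrees of freedom = 2

df = (r−1)(c−1) = (2−1)·(3−1) = 2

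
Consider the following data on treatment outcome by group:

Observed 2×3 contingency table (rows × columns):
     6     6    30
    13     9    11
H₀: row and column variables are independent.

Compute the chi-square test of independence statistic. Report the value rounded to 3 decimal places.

Row totals [42, 33], col totals [19, 15, 41], n=75
χ² = (6−10.64)²/10.64 + (6−8.40)²/8.40 + (30−22.96)²/22.96 + (13−8.36)²/8.36 + (9−6.60)²/6.60 + (11−18.04)²/18.04 = 11.0631
df = 2

test statistic = 11.063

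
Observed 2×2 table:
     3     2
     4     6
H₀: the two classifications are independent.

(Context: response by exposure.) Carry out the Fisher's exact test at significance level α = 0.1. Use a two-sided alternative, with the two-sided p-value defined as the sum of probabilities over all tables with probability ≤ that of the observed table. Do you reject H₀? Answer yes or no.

reject H₀: no

Margins: r₁=5, r₂=10, c₁=7, c₂=8, n=15
p_obs = C(5,3)·C(10,4)/C(15,7); sum pmf over tables with pmf ≤ p_obs
p-value (two-sided) = 0.60839
At α=0.1: p ≥ α → fail to reject H₀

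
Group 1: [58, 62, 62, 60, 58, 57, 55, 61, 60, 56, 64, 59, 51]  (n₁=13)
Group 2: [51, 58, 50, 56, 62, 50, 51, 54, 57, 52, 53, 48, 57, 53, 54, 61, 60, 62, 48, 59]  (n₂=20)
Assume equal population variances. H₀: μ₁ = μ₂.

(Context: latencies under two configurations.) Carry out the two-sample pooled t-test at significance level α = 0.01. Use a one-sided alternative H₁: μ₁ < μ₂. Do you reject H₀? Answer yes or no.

x̄₁=58.692, s₁=3.449, n₁=13
x̄₂=54.800, s₂=4.538, n₂=20
s_p² = [12·3.449² + 19·4.538²]/31 = 17.2248
SE = √(s_p²·(1/13+1/20)) = 1.4786
t = (58.692−54.800)/1.4786 = 2.6324
df = 31
p-value (one-sided, H₁ less) = 0.99345
At α=0.01: p ≥ α → fail to reject H₀

reject H₀: no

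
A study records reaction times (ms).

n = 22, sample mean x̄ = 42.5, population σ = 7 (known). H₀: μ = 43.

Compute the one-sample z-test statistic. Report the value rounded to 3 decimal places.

test statistic = -0.335

SE = σ/√n = 7/√22 = 1.4924
z = (x̄−μ₀)/SE = (42.5−43)/1.4924 = -0.3350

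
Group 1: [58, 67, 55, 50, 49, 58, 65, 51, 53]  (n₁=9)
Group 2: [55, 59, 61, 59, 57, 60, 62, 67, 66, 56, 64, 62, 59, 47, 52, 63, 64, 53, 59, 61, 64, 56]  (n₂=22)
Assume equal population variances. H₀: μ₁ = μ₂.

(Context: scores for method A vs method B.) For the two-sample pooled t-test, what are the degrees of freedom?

degrees of freedom = 29

df = n₁ + n₂ − 2 = 9 + 22 − 2 = 29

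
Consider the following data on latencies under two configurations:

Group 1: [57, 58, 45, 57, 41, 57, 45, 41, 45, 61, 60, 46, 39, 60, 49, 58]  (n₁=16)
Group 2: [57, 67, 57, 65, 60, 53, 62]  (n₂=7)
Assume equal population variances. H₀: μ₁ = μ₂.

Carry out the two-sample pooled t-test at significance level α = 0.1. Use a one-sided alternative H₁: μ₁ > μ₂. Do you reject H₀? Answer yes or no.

reject H₀: no

x̄₁=51.188, s₁=7.952, n₁=16
x̄₂=60.143, s₂=4.914, n₂=7
s_p² = [15·7.952² + 6·4.914²]/21 = 52.0616
SE = √(s_p²·(1/16+1/7)) = 3.2697
t = (51.188−60.143)/3.2697 = -2.7389
df = 21
p-value (one-sided, H₁ greater) = 0.99385
At α=0.1: p ≥ α → fail to reject H₀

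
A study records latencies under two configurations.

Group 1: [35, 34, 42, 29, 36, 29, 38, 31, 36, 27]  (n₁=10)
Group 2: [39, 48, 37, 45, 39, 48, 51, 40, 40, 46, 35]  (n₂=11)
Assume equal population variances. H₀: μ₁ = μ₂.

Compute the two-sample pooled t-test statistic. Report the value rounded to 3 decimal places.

x̄₁=33.700, s₁=4.668, n₁=10
x̄₂=42.545, s₂=5.241, n₂=11
s_p² = [9·4.668² + 10·5.241²]/19 = 24.7804
SE = √(s_p²·(1/10+1/11)) = 2.1750
t = (33.700−42.545)/2.1750 = -4.0668
df = 19

test statistic = -4.067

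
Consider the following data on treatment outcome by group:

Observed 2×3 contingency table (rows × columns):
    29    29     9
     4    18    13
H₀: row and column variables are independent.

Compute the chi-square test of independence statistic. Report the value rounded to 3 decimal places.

Row totals [67, 35], col totals [33, 47, 22], n=102
χ² = (29−21.68)²/21.68 + (29−30.87)²/30.87 + (9−14.45)²/14.45 + (4−11.32)²/11.32 + (18−16.13)²/16.13 + (13−7.55)²/7.55 = 13.5340
df = 2

test statistic = 13.534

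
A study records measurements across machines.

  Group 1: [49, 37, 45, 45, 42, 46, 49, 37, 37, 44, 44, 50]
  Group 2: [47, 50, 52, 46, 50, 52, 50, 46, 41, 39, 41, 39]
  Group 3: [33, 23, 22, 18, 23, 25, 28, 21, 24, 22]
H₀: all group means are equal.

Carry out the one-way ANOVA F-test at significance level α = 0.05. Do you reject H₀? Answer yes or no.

Group means [43.75, 46.08, 23.90], grand mean 38.735
SSB = Σnᵢ(x̄ᵢ−x̄)² = 3150.551; SSW = ΣΣ(x−x̄ᵢ)² = 664.067
MSB = 3150.551/2 = 1575.2755; MSW = 664.067/31 = 21.4215
F = MSB/MSW = 73.5371
df = (2, 31)
p-value (upper-tail) = 0.00000
At α=0.05: p < α → reject H₀

reject H₀: yes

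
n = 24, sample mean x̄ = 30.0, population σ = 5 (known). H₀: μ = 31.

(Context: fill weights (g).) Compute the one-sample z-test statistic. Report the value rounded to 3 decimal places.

test statistic = -0.980

SE = σ/√n = 5/√24 = 1.0206
z = (x̄−μ₀)/SE = (30.0−31)/1.0206 = -0.9798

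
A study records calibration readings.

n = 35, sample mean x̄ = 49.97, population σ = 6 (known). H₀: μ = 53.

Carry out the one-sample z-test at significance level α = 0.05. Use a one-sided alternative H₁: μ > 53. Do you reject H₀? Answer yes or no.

SE = σ/√n = 6/√35 = 1.0142
z = (x̄−μ₀)/SE = (49.97−53)/1.0142 = -2.9876
p-value (one-sided, H₁ greater) = 0.99859
At α=0.05: p ≥ α → fail to reject H₀

reject H₀: no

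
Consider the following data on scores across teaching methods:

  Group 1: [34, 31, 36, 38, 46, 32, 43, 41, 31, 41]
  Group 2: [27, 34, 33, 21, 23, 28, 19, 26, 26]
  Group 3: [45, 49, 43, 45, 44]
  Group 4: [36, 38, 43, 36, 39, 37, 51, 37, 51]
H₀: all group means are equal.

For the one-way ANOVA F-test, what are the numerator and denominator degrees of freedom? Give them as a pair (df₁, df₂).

degrees of freedom = [3, 29]

k = 4 groups, N = 33 total
df = (k−1, N−k) = (4−1, 33−4) = (3, 29)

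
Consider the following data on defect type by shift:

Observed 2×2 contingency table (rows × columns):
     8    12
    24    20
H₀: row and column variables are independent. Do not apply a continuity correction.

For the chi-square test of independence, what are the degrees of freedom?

degrees of freedom = 1

df = (r−1)(c−1) = (2−1)·(2−1) = 1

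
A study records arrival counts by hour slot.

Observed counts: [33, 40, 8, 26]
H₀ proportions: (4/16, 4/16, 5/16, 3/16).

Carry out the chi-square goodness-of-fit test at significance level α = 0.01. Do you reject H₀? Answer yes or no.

n = 107; E_i = n·p_i = [26.75, 26.75, 33.44, 20.06]
χ² = (33−26.75)²/26.75 + (40−26.75)²/26.75 + (8−33.44)²/33.44 + (26−20.06)²/20.06 = 29.1321
df = 3
p-value (upper-tail) = 0.00000
At α=0.01: p < α → reject H₀

reject H₀: yes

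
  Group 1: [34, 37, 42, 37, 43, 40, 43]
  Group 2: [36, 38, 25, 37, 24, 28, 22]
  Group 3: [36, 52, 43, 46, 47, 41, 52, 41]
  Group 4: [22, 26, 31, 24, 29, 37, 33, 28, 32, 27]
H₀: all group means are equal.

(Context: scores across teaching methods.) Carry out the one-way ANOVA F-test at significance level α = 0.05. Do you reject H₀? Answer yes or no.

reject H₀: yes

Group means [39.43, 30.00, 44.75, 28.90], grand mean 35.406
SSB = Σnᵢ(x̄ᵢ−x̄)² = 1439.604; SSW = ΣΣ(x−x̄ᵢ)² = 752.114
MSB = 1439.604/3 = 479.8682; MSW = 752.114/28 = 26.8612
F = MSB/MSW = 17.8647
df = (3, 28)
p-value (upper-tail) = 0.00000
At α=0.05: p < α → reject H₀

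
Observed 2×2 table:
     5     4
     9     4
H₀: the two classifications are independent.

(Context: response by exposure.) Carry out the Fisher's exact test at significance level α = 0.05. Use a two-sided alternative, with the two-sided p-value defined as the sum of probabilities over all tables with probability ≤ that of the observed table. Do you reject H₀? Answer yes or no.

reject H₀: no

Margins: r₁=9, r₂=13, c₁=14, c₂=8, n=22
p_obs = C(9,5)·C(13,9)/C(22,14); sum pmf over tables with pmf ≤ p_obs
p-value (two-sided) = 0.66192
At α=0.05: p ≥ α → fail to reject H₀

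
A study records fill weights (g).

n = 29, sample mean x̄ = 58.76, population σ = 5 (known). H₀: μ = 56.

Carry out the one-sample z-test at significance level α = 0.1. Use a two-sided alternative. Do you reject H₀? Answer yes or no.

SE = σ/√n = 5/√29 = 0.9285
z = (x̄−μ₀)/SE = (58.76−56)/0.9285 = 2.9726
p-value (two-sided) = 0.00295
At α=0.1: p < α → reject H₀

reject H₀: yes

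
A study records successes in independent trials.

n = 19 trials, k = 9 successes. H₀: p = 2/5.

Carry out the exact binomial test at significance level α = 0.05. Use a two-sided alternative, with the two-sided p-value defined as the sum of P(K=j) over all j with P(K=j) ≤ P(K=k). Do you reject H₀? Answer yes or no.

Exact binomial: n=19, k=9, p₀=2/5=0.4000
P(X=j) = C(n,j)·p₀^j·(1−p₀)^(n−j); p = Σ P(X=j) over j with P(X=j) ≤ P(X=9)
p-value (two-sided) = 0.64059
At α=0.05: p ≥ α → fail to reject H₀

reject H₀: no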